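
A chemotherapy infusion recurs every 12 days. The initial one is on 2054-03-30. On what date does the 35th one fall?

The 35th occurrence is 34 intervals after the first: 34 × 12 = 408 days after 2054-03-30.
March has 31 days — 1 day to the end of March leaves 407.
From end of March to end of 2054 is 275 days (132 left).
January has 31 days (101 left).
February has 28 days (73 left).
March has 31 days (42 left).
April has 30 days (12 left).
12 days into May → 2055-05-12.

2055-05-12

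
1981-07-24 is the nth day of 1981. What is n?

205

Days in months before July: 31 + 28 + 31 + 30 + 31 + 30 = 181.
Plus 24 days into July → day 205.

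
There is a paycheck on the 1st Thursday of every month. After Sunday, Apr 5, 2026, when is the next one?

Apr 2026 starts on a Wednesday, so its 1st Thursday is Apr 2, 2026 (1 day in).
That is not after Apr 5, 2026, so look at May 2026.
May 2026 starts on a Friday, so its 1st Thursday is May 7, 2026 (6 days in).

May 7, 2026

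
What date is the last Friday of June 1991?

June 1991 begins on a Saturday, so the first Friday is June 7 (6 days later).
June 1991 has 30 days. Adding weeks: 7, 14, 21, 28 — the last one ≤ 30 is the 28th.

1991-06-28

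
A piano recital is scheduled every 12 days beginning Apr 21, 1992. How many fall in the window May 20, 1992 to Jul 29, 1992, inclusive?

6

Occurrences land 12·i days after Apr 21, 1992 for i = 0, 1, 2, …
May 20, 1992 is 29 days after the start; 29 ÷ 12 = 2 remainder 5; since the remainder is 5, round up to i = 3. First occurrence in the window: #4 on May 27, 1992 (3×12 = 36 days in).
Jul 29, 1992 is 99 days after the start; 99 ÷ 12 = 8 remainder 3. Last occurrence in the window: #9 on Jul 26, 1992.
Occurrences #4 through #9: 6 in total.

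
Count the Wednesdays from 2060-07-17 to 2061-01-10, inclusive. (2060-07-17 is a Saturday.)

25

2060-07-17 is a Saturday; the first Wednesday on or after it is 2060-07-21 (4 days later).
From 2060-07-21 to 2061-01-10: 10 + 31 + 30 + 31 + 30 + 31 + 10 = 173 days (rest of July, August, September, October, November, December, January).
173 ÷ 7 = 24 full weeks with remainder 5, so 24 more Wednesdays after the first → 25.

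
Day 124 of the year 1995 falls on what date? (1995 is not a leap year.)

January has 31 days (124 − 31 = 93 remain).
February has 28 days (93 − 28 = 65 remain).
March has 31 days (65 − 31 = 34 remain).
April has 30 days (34 − 30 = 4 remain).
4 into May → May 4.

May 4, 1995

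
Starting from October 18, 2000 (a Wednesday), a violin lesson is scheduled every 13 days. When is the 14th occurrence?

The 14th occurrence is 13 intervals after the first: 13 × 13 = 169 days after October 18, 2000.
October has 31 days — 13 days to the end of October leaves 156.
November has 30 days (126 left).
December has 31 days (95 left).
January has 31 days (64 left).
February has 28 days (36 left).
March has 31 days (5 left).
5 days into April → April 5, 2001.

April 5, 2001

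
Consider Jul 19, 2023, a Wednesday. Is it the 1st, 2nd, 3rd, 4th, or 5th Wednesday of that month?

Day 19 falls in week ⌈19/7⌉ of the month.
Days 1–7 hold the 1st Wednesday, 8–14 the 2nd, 15–21 the 3rd, 22–28 the 4th, 29–31 the 5th.
19 is in the range for the 3rd.

3rd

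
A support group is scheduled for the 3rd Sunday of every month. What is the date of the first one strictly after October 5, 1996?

October 1996 starts on a Tuesday; its first Sunday is the 6th, so the 3rd Sunday is the 20th — October 20, 1996.
October 20, 1996 is after October 5, 1996, so that is the next one.

October 20, 1996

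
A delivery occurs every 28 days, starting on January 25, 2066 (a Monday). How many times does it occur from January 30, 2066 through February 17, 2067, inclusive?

Occurrences land 28·i days after January 25, 2066 for i = 0, 1, 2, …
January 30, 2066 is 5 days after the start; 5 ÷ 28 = 0 remainder 5; since the remainder is 5, round up to i = 1. First occurrence in the window: #2 on February 22, 2066 (1×28 = 28 days in).
February 17, 2067 is 388 days after the start; 388 ÷ 28 = 13 remainder 24. Last occurrence in the window: #14 on January 24, 2067.
Occurrences #2 through #14: 13 in total.

13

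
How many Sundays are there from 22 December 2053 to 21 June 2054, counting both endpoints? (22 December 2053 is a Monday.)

22 December 2053 is a Monday; the first Sunday on or after it is 28 December 2053 (6 days later).
From 28 December 2053 to 21 June 2054: 3 + 31 + 28 + 31 + 30 + 31 + 21 = 175 days (rest of December, January, February, March, April, May, June).
175 ÷ 7 = 25 full weeks with remainder 0, so 25 more Sundays after the first → 26.

26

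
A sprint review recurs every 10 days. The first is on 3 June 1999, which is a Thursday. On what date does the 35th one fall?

8 May 2000

The 35th occurrence is 34 intervals after the first: 34 × 10 = 340 days after 3 June 1999.
June has 30 days — 27 days to the end of June leaves 313.
July has 31 days (282 left).
August has 31 days (251 left).
September has 30 days (221 left).
October has 31 days (190 left).
November has 30 days (160 left).
December has 31 days (129 left).
January has 31 days (98 left).
February has 29 days (69 left).
March has 31 days (38 left).
April has 30 days (8 left).
8 days into May → 8 May 2000.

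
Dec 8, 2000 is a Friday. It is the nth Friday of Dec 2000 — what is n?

2nd

Day 8 falls in week ⌈8/7⌉ of the month.
Days 1–7 hold the 1st Friday, 8–14 the 2nd, 15–21 the 3rd, 22–28 the 4th, 29–31 the 5th.
8 is in the range for the 2nd.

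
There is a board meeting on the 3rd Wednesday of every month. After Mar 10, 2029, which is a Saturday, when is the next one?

Mar 2029 starts on a Thursday; its first Wednesday is the 7th, so the 3rd Wednesday is the 21st — Mar 21, 2029.
Mar 21, 2029 is after Mar 10, 2029, so that is the next one.

Mar 21, 2029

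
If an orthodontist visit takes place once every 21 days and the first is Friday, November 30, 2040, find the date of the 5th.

The 5th occurrence is 4 intervals after the first: 4 × 21 = 84 days after November 30, 2040.
November has 30 days — 0 days to the end of November leaves 84.
December has 31 days (53 left).
January has 31 days (22 left).
22 days into February → February 22, 2041.

February 22, 2041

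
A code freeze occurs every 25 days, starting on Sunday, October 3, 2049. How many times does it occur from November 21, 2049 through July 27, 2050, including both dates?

Occurrences land 25·i days after October 3, 2049 for i = 0, 1, 2, …
November 21, 2049 is 49 days after the start; 49 ÷ 25 = 1 remainder 24; since the remainder is 24, round up to i = 2. First occurrence in the window: #3 on November 22, 2049 (2×25 = 50 days in).
July 27, 2050 is 297 days after the start; 297 ÷ 25 = 11 remainder 22. Last occurrence in the window: #12 on July 5, 2050.
Occurrences #3 through #12: 10 in total.

10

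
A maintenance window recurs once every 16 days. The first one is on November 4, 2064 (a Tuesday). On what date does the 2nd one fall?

November 20, 2064

The 2nd occurrence is 1 interval after the first: 1 × 16 = 16 days after November 4, 2064.
16 days later is November 20, 2064.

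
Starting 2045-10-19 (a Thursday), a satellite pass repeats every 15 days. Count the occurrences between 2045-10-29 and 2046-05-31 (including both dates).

Occurrences land 15·i days after 2045-10-19 for i = 0, 1, 2, …
2045-10-29 is 10 days after the start; 10 ÷ 15 = 0 remainder 10; since the remainder is 10, round up to i = 1. First occurrence in the window: #2 on 2045-11-03 (1×15 = 15 days in).
2046-05-31 is 224 days after the start; 224 ÷ 15 = 14 remainder 14. Last occurrence in the window: #15 on 2046-05-17.
Occurrences #2 through #15: 14 in total.

14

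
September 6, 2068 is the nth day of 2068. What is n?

250

Days in months before September: 31 + 29 + 31 + 30 + 31 + 30 + 31 + 31 = 244.
Plus 6 days into September → day 250.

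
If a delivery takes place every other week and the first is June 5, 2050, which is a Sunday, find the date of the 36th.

The 36th occurrence is 35 intervals after the first: 35 × 14 = 490 days after June 5, 2050.
June has 30 days — 25 days to the end of June leaves 465.
From end of June to end of 2050 is 184 days (281 left).
January has 31 days (250 left).
February has 28 days (222 left).
March has 31 days (191 left).
April has 30 days (161 left).
May has 31 days (130 left).
June has 30 days (100 left).
July has 31 days (69 left).
August has 31 days (38 left).
September has 30 days (8 left).
8 days into October → October 8, 2051.

October 8, 2051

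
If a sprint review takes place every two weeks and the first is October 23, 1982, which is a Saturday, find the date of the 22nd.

August 13, 1983

The 22nd occurrence is 21 intervals after the first: 21 × 14 = 294 days after October 23, 1982.
October has 31 days — 8 days to the end of October leaves 286.
November has 30 days (256 left).
December has 31 days (225 left).
January has 31 days (194 left).
February has 28 days (166 left).
March has 31 days (135 left).
April has 30 days (105 left).
May has 31 days (74 left).
June has 30 days (44 left).
July has 31 days (13 left).
13 days into August → August 13, 1983.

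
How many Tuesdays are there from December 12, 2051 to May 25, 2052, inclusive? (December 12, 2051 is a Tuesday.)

December 12, 2051 is a Tuesday; the first Tuesday on or after it is December 12, 2051.
From December 12, 2051 to May 25, 2052: 19 + 31 + 29 + 31 + 30 + 25 = 165 days (rest of December, January, February, March, April, May).
165 ÷ 7 = 23 full weeks with remainder 4, so 23 more Tuesdays after the first → 24.

24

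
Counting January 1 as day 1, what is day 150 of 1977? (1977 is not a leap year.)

1977-05-30

January has 31 days (150 − 31 = 119 remain).
February has 28 days (119 − 28 = 91 remain).
March has 31 days (91 − 31 = 60 remain).
April has 30 days (60 − 30 = 30 remain).
30 into May → May 30.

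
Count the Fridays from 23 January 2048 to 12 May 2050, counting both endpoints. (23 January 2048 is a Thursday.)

23 January 2048 is a Thursday; the first Friday on or after it is 24 January 2048 (1 day later).
From 24 January 2048 to 12 May 2050: 342 + 365 + 132 = 839 days (rest of 2048, 2049, to 12 May 2050 in 2050).
839 ÷ 7 = 119 full weeks with remainder 6, so 119 more Fridays after the first → 120.

120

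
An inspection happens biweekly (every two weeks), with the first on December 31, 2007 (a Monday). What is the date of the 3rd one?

January 28, 2008

The 3rd occurrence is 2 intervals after the first: 2 × 14 = 28 days after December 31, 2007.
December has 31 days — 0 days to the end of December leaves 28.
28 days into January → January 28, 2008.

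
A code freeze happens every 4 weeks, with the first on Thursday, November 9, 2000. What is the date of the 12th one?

September 13, 2001

The 12th occurrence is 11 intervals after the first: 11 × 28 = 308 days after November 9, 2000.
November has 30 days — 21 days to the end of November leaves 287.
December has 31 days (256 left).
January has 31 days (225 left).
February has 28 days (197 left).
March has 31 days (166 left).
April has 30 days (136 left).
May has 31 days (105 left).
June has 30 days (75 left).
July has 31 days (44 left).
August has 31 days (13 left).
13 days into September → September 13, 2001.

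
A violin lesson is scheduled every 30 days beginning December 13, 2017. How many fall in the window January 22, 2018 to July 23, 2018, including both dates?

6

Occurrences land 30·i days after December 13, 2017 for i = 0, 1, 2, …
January 22, 2018 is 40 days after the start; 40 ÷ 30 = 1 remainder 10; since the remainder is 10, round up to i = 2. First occurrence in the window: #3 on February 11, 2018 (2×30 = 60 days in).
July 23, 2018 is 222 days after the start; 222 ÷ 30 = 7 remainder 12. Last occurrence in the window: #8 on July 11, 2018.
Occurrences #3 through #8: 6 in total.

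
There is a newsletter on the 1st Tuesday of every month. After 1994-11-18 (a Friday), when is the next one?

November 1994 starts on a Tuesday, so its 1st Tuesday is 1994-11-01.
That is not after 1994-11-18, so look at December 1994.
December 1994 starts on a Thursday, so its 1st Tuesday is 1994-12-06 (5 days in).

1994-12-06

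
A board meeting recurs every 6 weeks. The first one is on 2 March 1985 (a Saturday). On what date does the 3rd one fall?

The 3rd occurrence is 2 intervals after the first: 2 × 42 = 84 days after 2 March 1985.
March has 31 days — 29 days to the end of March leaves 55.
April has 30 days (25 left).
25 days into May → 25 May 1985.

25 May 1985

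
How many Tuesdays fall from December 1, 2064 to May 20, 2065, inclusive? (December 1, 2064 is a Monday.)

December 1, 2064 is a Monday; the first Tuesday on or after it is December 2, 2064 (1 day later).
From December 2, 2064 to May 20, 2065: 29 + 31 + 28 + 31 + 30 + 20 = 169 days (rest of December, January, February, March, April, May).
169 ÷ 7 = 24 full weeks with remainder 1, so 24 more Tuesdays after the first → 25.

25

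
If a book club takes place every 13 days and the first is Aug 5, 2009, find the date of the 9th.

Nov 17, 2009

The 9th occurrence is 8 intervals after the first: 8 × 13 = 104 days after Aug 5, 2009.
Aug has 31 days — 26 days to the end of Aug leaves 78.
Sep has 30 days (48 left).
Oct has 31 days (17 left).
17 days into Nov → Nov 17, 2009.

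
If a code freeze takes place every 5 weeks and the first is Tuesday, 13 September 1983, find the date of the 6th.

The 6th occurrence is 5 intervals after the first: 5 × 35 = 175 days after 13 September 1983.
September has 30 days — 17 days to the end of September leaves 158.
October has 31 days (127 left).
November has 30 days (97 left).
December has 31 days (66 left).
January has 31 days (35 left).
February has 29 days (6 left).
6 days into March → 6 March 1984.

6 March 1984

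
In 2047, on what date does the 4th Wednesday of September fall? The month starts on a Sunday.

September 2047 begins on a Sunday, so the first Wednesday is September 4 (3 days later).
The 4th Wednesday is 3 weeks later: 4 + 21 = 25.

25 September 2047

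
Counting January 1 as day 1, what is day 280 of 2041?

2041-10-07

January has 31 days (280 − 31 = 249 remain).
February has 28 days (249 − 28 = 221 remain).
March has 31 days (221 − 31 = 190 remain).
April has 30 days (190 − 30 = 160 remain).
May has 31 days (160 − 31 = 129 remain).
June has 30 days (129 − 30 = 99 remain).
July has 31 days (99 − 31 = 68 remain).
August has 31 days (68 − 31 = 37 remain).
September has 30 days (37 − 30 = 7 remain).
7 into October → October 7.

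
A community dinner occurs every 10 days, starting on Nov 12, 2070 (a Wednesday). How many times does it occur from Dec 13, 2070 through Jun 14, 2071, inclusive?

Occurrences land 10·i days after Nov 12, 2070 for i = 0, 1, 2, …
Dec 13, 2070 is 31 days after the start; 31 ÷ 10 = 3 remainder 1; since the remainder is 1, round up to i = 4. First occurrence in the window: #5 on Dec 22, 2070 (4×10 = 40 days in).
Jun 14, 2071 is 214 days after the start; 214 ÷ 10 = 21 remainder 4. Last occurrence in the window: #22 on Jun 10, 2071.
Occurrences #5 through #22: 18 in total.

18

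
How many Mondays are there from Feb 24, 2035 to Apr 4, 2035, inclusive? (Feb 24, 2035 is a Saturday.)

6

Feb 24, 2035 is a Saturday; the first Monday on or after it is Feb 26, 2035 (2 days later).
From Feb 26, 2035 to Apr 4, 2035: 2 + 31 + 4 = 37 days (rest of Feb, Mar, Apr).
37 ÷ 7 = 5 full weeks with remainder 2, so 5 more Mondays after the first → 6.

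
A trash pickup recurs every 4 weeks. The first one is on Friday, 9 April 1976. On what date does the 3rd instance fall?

4 June 1976

The 3rd occurrence is 2 intervals after the first: 2 × 28 = 56 days after 9 April 1976.
April has 30 days — 21 days to the end of April leaves 35.
May has 31 days (4 left).
4 days into June → 4 June 1976.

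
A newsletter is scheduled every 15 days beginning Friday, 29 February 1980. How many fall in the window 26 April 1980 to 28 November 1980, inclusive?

Occurrences land 15·i days after 29 February 1980 for i = 0, 1, 2, …
26 April 1980 is 57 days after the start; 57 ÷ 15 = 3 remainder 12; since the remainder is 12, round up to i = 4. First occurrence in the window: #5 on 29 April 1980 (4×15 = 60 days in).
28 November 1980 is 273 days after the start; 273 ÷ 15 = 18 remainder 3. Last occurrence in the window: #19 on 25 November 1980.
Occurrences #5 through #19: 15 in total.

15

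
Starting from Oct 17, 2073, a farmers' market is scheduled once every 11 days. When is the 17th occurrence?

The 17th occurrence is 16 intervals after the first: 16 × 11 = 176 days after Oct 17, 2073.
Oct has 31 days — 14 days to the end of Oct leaves 162.
Nov has 30 days (132 left).
Dec has 31 days (101 left).
Jan has 31 days (70 left).
Feb has 28 days (42 left).
Mar has 31 days (11 left).
11 days into Apr → Apr 11, 2074.

Apr 11, 2074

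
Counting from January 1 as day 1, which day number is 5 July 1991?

186

Days in months before July: 31 + 28 + 31 + 30 + 31 + 30 = 181.
Plus 5 days into July → day 186.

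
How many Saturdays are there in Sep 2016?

Sep 1, 2016 is a Thursday; the first Saturday on or after it is Sep 3, 2016 (2 days later).
From Sep 3, 2016 to Sep 30, 2016 is 30 − 3 = 27 days.
27 ÷ 7 = 3 full weeks with remainder 6, so 3 more Saturdays after the first → 4.

4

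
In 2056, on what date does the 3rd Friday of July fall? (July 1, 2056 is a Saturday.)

July 2056 begins on a Saturday, so the first Friday is July 7 (6 days later).
The 3rd Friday is 2 weeks later: 7 + 14 = 21.

2056-07-21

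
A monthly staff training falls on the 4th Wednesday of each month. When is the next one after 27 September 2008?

22 October 2008

September 2008 starts on a Monday; its first Wednesday is the 3rd, so the 4th Wednesday is the 24th — 24 September 2008.
That is not after 27 September 2008, so look at October 2008.
October 2008 starts on a Wednesday; its first Wednesday is the 1st, so the 4th Wednesday is the 22nd — 22 October 2008.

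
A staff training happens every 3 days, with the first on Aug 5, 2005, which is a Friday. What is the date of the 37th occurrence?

The 37th occurrence is 36 intervals after the first: 36 × 3 = 108 days after Aug 5, 2005.
Aug has 31 days — 26 days to the end of Aug leaves 82.
Sep has 30 days (52 left).
Oct has 31 days (21 left).
21 days into Nov → Nov 21, 2005.

Nov 21, 2005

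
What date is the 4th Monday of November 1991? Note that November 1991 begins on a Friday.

November 1991 begins on a Friday, so the first Monday is November 4 (3 days later).
The 4th Monday is 3 weeks later: 4 + 21 = 25.

25 November 1991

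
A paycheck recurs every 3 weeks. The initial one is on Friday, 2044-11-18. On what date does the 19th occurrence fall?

2045-12-01

The 19th occurrence is 18 intervals after the first: 18 × 21 = 378 days after 2044-11-18.
November has 30 days — 12 days to the end of November leaves 366.
December has 31 days (335 left).
January has 31 days (304 left).
February has 28 days (276 left).
March has 31 days (245 left).
April has 30 days (215 left).
May has 31 days (184 left).
June has 30 days (154 left).
July has 31 days (123 left).
August has 31 days (92 left).
September has 30 days (62 left).
October has 31 days (31 left).
November has 30 days (1 left).
1 day into December → 2045-12-01.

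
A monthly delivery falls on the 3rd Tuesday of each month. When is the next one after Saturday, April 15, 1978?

April 1978 starts on a Saturday; its first Tuesday is the 4th, so the 3rd Tuesday is the 18th — April 18, 1978.
April 18, 1978 is after April 15, 1978, so that is the next one.

April 18, 1978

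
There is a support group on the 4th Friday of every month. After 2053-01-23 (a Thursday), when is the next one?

January 2053 starts on a Wednesday; its first Friday is the 3rd, so the 4th Friday is the 24th — 2053-01-24.
2053-01-24 is after 2053-01-23, so that is the next one.

2053-01-24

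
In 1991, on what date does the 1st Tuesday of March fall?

March 5, 1991

The first Tuesday of March 1991 is March 5.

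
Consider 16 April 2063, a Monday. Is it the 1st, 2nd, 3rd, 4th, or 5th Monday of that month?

Day 16 falls in week ⌈16/7⌉ of the month.
Days 1–7 hold the 1st Monday, 8–14 the 2nd, 15–21 the 3rd, 22–28 the 4th, 29–31 the 5th.
16 is in the range for the 3rd.

3rd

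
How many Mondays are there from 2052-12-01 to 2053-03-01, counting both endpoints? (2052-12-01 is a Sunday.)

13

2052-12-01 is a Sunday; the first Monday on or after it is 2052-12-02 (1 day later).
From 2052-12-02 to 2053-03-01: 29 + 31 + 28 + 1 = 89 days (rest of December, January, February, March).
89 ÷ 7 = 12 full weeks with remainder 5, so 12 more Mondays after the first → 13.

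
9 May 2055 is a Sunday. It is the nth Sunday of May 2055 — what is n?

2nd

Day 9 falls in week ⌈9/7⌉ of the month.
Days 1–7 hold the 1st Sunday, 8–14 the 2nd, 15–21 the 3rd, 22–28 the 4th, 29–31 the 5th.
9 is in the range for the 2nd.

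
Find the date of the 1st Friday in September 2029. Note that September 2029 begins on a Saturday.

September 7, 2029

September 2029 begins on a Saturday, so the first Friday is September 7 (6 days later).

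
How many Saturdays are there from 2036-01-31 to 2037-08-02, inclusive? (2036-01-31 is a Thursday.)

79

2036-01-31 is a Thursday; the first Saturday on or after it is 2036-02-02 (2 days later).
From 2036-02-02 to 2037-08-02: 333 + 214 = 547 days (rest of 2036, to 2037-08-02 in 2037).
547 ÷ 7 = 78 full weeks with remainder 1, so 78 more Saturdays after the first → 79.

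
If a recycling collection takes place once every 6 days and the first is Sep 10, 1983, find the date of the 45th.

The 45th occurrence is 44 intervals after the first: 44 × 6 = 264 days after Sep 10, 1983.
Sep has 30 days — 20 days to the end of Sep leaves 244.
Oct has 31 days (213 left).
Nov has 30 days (183 left).
Dec has 31 days (152 left).
Jan has 31 days (121 left).
Feb has 29 days (92 left).
Mar has 31 days (61 left).
Apr has 30 days (31 left).
31 days into May → May 31, 1984.

May 31, 1984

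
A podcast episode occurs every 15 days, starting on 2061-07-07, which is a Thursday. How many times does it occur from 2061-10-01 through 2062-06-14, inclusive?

Occurrences land 15·i days after 2061-07-07 for i = 0, 1, 2, …
2061-10-01 is 86 days after the start; 86 ÷ 15 = 5 remainder 11; since the remainder is 11, round up to i = 6. First occurrence in the window: #7 on 2061-10-05 (6×15 = 90 days in).
2062-06-14 is 342 days after the start; 342 ÷ 15 = 22 remainder 12. Last occurrence in the window: #23 on 2062-06-02.
Occurrences #7 through #23: 17 in total.

17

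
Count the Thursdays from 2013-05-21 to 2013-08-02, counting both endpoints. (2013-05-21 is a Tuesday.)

11

2013-05-21 is a Tuesday; the first Thursday on or after it is 2013-05-23 (2 days later).
From 2013-05-23 to 2013-08-02: 8 + 30 + 31 + 2 = 71 days (rest of May, June, July, August).
71 ÷ 7 = 10 full weeks with remainder 1, so 10 more Thursdays after the first → 11.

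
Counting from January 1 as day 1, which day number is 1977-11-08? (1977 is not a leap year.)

312

Days in months before November: 31 + 28 + 31 + 30 + 31 + 30 + 31 + 31 + 30 + 31 = 304.
Plus 8 days into November → day 312.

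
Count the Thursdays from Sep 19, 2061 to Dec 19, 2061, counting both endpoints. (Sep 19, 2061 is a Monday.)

13

Sep 19, 2061 is a Monday; the first Thursday on or after it is Sep 22, 2061 (3 days later).
From Sep 22, 2061 to Dec 19, 2061: 8 + 31 + 30 + 19 = 88 days (rest of Sep, Oct, Nov, Dec).
88 ÷ 7 = 12 full weeks with remainder 4, so 12 more Thursdays after the first → 13.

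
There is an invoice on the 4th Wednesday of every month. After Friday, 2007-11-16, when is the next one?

November 2007 starts on a Thursday; its first Wednesday is the 7th, so the 4th Wednesday is the 28th — 2007-11-28.
2007-11-28 is after 2007-11-16, so that is the next one.

2007-11-28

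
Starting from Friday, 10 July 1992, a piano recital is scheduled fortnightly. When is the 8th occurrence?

The 8th occurrence is 7 intervals after the first: 7 × 14 = 98 days after 10 July 1992.
July has 31 days — 21 days to the end of July leaves 77.
August has 31 days (46 left).
September has 30 days (16 left).
16 days into October → 16 October 1992.

16 October 1992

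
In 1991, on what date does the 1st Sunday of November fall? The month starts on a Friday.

November 1991 begins on a Friday, so the first Sunday is November 3 (2 days later).

3 November 1991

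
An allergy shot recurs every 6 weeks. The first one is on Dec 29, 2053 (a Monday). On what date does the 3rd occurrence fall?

The 3rd occurrence is 2 intervals after the first: 2 × 42 = 84 days after Dec 29, 2053.
Dec has 31 days — 2 days to the end of Dec leaves 82.
Jan has 31 days (51 left).
Feb has 28 days (23 left).
23 days into Mar → Mar 23, 2054.

Mar 23, 2054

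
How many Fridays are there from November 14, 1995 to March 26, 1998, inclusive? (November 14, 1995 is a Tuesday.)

November 14, 1995 is a Tuesday; the first Friday on or after it is November 17, 1995 (3 days later).
From November 17, 1995 to March 26, 1998: 44 + 366 + 365 + 85 = 860 days (rest of 1995, 1996, 1997, to March 26, 1998 in 1998).
860 ÷ 7 = 122 full weeks with remainder 6, so 122 more Fridays after the first → 123.

123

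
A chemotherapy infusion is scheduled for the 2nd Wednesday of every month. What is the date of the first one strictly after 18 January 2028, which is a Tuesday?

January 2028 starts on a Saturday; its first Wednesday is the 5th, so the 2nd Wednesday is the 12th — 12 January 2028.
That is not after 18 January 2028, so look at February 2028.
February 2028 starts on a Tuesday; its first Wednesday is the 2nd, so the 2nd Wednesday is the 9th — 9 February 2028.

9 February 2028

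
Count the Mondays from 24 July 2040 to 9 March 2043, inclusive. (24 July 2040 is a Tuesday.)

137

24 July 2040 is a Tuesday; the first Monday on or after it is 30 July 2040 (6 days later).
From 30 July 2040 to 9 March 2043: 154 + 365 + 365 + 68 = 952 days (rest of 2040, 2041, 2042, to 9 March 2043 in 2043).
952 ÷ 7 = 136 full weeks with remainder 0, so 136 more Mondays after the first → 137.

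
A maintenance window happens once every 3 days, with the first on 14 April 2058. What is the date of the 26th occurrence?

28 June 2058

The 26th occurrence is 25 intervals after the first: 25 × 3 = 75 days after 14 April 2058.
April has 30 days — 16 days to the end of April leaves 59.
May has 31 days (28 left).
28 days into June → 28 June 2058.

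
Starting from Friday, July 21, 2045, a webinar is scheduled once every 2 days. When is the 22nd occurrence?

September 1, 2045

The 22nd occurrence is 21 intervals after the first: 21 × 2 = 42 days after July 21, 2045.
July has 31 days — 10 days to the end of July leaves 32.
August has 31 days (1 left).
1 day into September → September 1, 2045.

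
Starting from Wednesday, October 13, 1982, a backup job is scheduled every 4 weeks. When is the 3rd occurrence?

December 8, 1982

The 3rd occurrence is 2 intervals after the first: 2 × 28 = 56 days after October 13, 1982.
October has 31 days — 18 days to the end of October leaves 38.
November has 30 days (8 left).
8 days into December → December 8, 1982.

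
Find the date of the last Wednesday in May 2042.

May 2042 begins on a Thursday, so the first Wednesday is May 7 (6 days later).
May 2042 has 31 days. Adding weeks: 7, 14, 21, 28 — the last one ≤ 31 is the 28th.

May 28, 2042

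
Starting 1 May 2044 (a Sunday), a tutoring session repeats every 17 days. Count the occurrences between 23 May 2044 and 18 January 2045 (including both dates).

14

Occurrences land 17·i days after 1 May 2044 for i = 0, 1, 2, …
23 May 2044 is 22 days after the start; 22 ÷ 17 = 1 remainder 5; since the remainder is 5, round up to i = 2. First occurrence in the window: #3 on 4 June 2044 (2×17 = 34 days in).
18 January 2045 is 262 days after the start; 262 ÷ 17 = 15 remainder 7. Last occurrence in the window: #16 on 11 January 2045.
Occurrences #3 through #16: 14 in total.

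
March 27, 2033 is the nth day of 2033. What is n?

Days in months before March: 31 + 28 = 59.
Plus 27 days into March → day 86.

86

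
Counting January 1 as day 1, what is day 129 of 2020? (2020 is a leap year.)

January has 31 days (129 − 31 = 98 remain).
February has 29 days (98 − 29 = 69 remain).
March has 31 days (69 − 31 = 38 remain).
April has 30 days (38 − 30 = 8 remain).
8 into May → May 8.

May 8, 2020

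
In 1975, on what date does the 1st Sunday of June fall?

June 1, 1975

June 1975 begins on a Sunday, so the first Sunday is June 1.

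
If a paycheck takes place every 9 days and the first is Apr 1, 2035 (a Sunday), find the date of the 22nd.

Oct 7, 2035

The 22nd occurrence is 21 intervals after the first: 21 × 9 = 189 days after Apr 1, 2035.
Apr has 30 days — 29 days to the end of Apr leaves 160.
May has 31 days (129 left).
Jun has 30 days (99 left).
Jul has 31 days (68 left).
Aug has 31 days (37 left).
Sep has 30 days (7 left).
7 days into Oct → Oct 7, 2035.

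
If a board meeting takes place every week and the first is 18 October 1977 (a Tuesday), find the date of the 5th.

15 November 1977

The 5th occurrence is 4 intervals after the first: 4 × 7 = 28 days after 18 October 1977.
October has 31 days — 13 days to the end of October leaves 15.
15 days into November → 15 November 1977.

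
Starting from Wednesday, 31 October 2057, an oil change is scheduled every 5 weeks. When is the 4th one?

The 4th occurrence is 3 intervals after the first: 3 × 35 = 105 days after 31 October 2057.
October has 31 days — 0 days to the end of October leaves 105.
November has 30 days (75 left).
December has 31 days (44 left).
January has 31 days (13 left).
13 days into February → 13 February 2058.

13 February 2058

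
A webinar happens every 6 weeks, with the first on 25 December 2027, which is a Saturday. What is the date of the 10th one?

6 January 2029

The 10th occurrence is 9 intervals after the first: 9 × 42 = 378 days after 25 December 2027.
December has 31 days — 6 days to the end of December leaves 372.
January has 31 days (341 left).
February has 29 days (312 left).
March has 31 days (281 left).
April has 30 days (251 left).
May has 31 days (220 left).
June has 30 days (190 left).
July has 31 days (159 left).
August has 31 days (128 left).
September has 30 days (98 left).
October has 31 days (67 left).
November has 30 days (37 left).
December has 31 days (6 left).
6 days into January → 6 January 2029.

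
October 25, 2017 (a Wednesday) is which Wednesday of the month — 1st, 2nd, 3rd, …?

Day 25 falls in week ⌈25/7⌉ of the month.
Days 1–7 hold the 1st Wednesday, 8–14 the 2nd, 15–21 the 3rd, 22–28 the 4th, 29–31 the 5th.
25 is in the range for the 4th.

4th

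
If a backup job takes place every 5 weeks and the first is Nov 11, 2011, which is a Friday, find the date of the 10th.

The 10th occurrence is 9 intervals after the first: 9 × 35 = 315 days after Nov 11, 2011.
Nov has 30 days — 19 days to the end of Nov leaves 296.
Dec has 31 days (265 left).
Jan has 31 days (234 left).
Feb has 29 days (205 left).
Mar has 31 days (174 left).
Apr has 30 days (144 left).
May has 31 days (113 left).
Jun has 30 days (83 left).
Jul has 31 days (52 left).
Aug has 31 days (21 left).
21 days into Sep → Sep 21, 2012.

Sep 21, 2012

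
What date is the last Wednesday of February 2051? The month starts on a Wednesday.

2051-02-22

February 2051 begins on a Wednesday, so the first Wednesday is February 1.
February 2051 has 28 days. Adding weeks: 1, 8, 15, 22 — the last one ≤ 28 is the 22nd.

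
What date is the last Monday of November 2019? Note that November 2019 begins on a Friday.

November 25, 2019

November 2019 begins on a Friday, so the first Monday is November 4 (3 days later).
November 2019 has 30 days. Adding weeks: 4, 11, 18, 25 — the last one ≤ 30 is the 25th.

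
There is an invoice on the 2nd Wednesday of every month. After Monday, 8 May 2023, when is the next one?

May 2023 starts on a Monday; its first Wednesday is the 3rd, so the 2nd Wednesday is the 10th — 10 May 2023.
10 May 2023 is after 8 May 2023, so that is the next one.

10 May 2023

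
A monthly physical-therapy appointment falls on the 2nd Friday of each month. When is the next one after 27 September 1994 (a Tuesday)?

14 October 1994

September 1994 starts on a Thursday; its first Friday is the 2nd, so the 2nd Friday is the 9th — 9 September 1994.
That is not after 27 September 1994, so look at October 1994.
October 1994 starts on a Saturday; its first Friday is the 7th, so the 2nd Friday is the 14th — 14 October 1994.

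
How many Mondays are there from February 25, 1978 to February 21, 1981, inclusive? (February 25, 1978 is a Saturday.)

February 25, 1978 is a Saturday; the first Monday on or after it is February 27, 1978 (2 days later).
From February 27, 1978 to February 21, 1981: 307 + 365 + 366 + 52 = 1090 days (rest of 1978, 1979, 1980, to February 21, 1981 in 1981).
1090 ÷ 7 = 155 full weeks with remainder 5, so 155 more Mondays after the first → 156.

156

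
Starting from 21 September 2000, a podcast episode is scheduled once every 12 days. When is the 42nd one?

26 January 2002

The 42nd occurrence is 41 intervals after the first: 41 × 12 = 492 days after 21 September 2000.
September has 30 days — 9 days to the end of September leaves 483.
From end of September to end of 2000 is 92 days (391 left).
2001 has 365 days (26 left).
26 days into January → 26 January 2002.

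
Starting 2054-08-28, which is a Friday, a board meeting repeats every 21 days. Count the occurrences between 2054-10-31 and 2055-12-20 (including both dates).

19

Occurrences land 21·i days after 2054-08-28 for i = 0, 1, 2, …
2054-10-31 is 64 days after the start; 64 ÷ 21 = 3 remainder 1; since the remainder is 1, round up to i = 4. First occurrence in the window: #5 on 2054-11-20 (4×21 = 84 days in).
2055-12-20 is 479 days after the start; 479 ÷ 21 = 22 remainder 17. Last occurrence in the window: #23 on 2055-12-03.
Occurrences #5 through #23: 19 in total.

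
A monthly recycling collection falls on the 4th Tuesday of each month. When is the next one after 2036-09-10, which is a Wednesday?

September 2036 starts on a Monday; its first Tuesday is the 2nd, so the 4th Tuesday is the 23rd — 2036-09-23.
2036-09-23 is after 2036-09-10, so that is the next one.

2036-09-23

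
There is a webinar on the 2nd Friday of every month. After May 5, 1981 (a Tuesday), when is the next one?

May 1981 starts on a Friday; its first Friday is the 1st, so the 2nd Friday is the 8th — May 8, 1981.
May 8, 1981 is after May 5, 1981, so that is the next one.

May 8, 1981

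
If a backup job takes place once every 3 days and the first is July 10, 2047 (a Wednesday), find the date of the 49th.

December 1, 2047

The 49th occurrence is 48 intervals after the first: 48 × 3 = 144 days after July 10, 2047.
July has 31 days — 21 days to the end of July leaves 123.
August has 31 days (92 left).
September has 30 days (62 left).
October has 31 days (31 left).
November has 30 days (1 left).
1 day into December → December 1, 2047.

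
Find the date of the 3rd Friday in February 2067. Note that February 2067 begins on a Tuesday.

February 2067 begins on a Tuesday, so the first Friday is February 4 (3 days later).
The 3rd Friday is 2 weeks later: 4 + 14 = 18.

2067-02-18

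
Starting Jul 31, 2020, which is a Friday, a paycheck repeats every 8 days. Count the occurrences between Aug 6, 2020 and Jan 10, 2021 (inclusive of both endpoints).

20

Occurrences land 8·i days after Jul 31, 2020 for i = 0, 1, 2, …
Aug 6, 2020 is 6 days after the start; 6 ÷ 8 = 0 remainder 6; since the remainder is 6, round up to i = 1. First occurrence in the window: #2 on Aug 8, 2020 (1×8 = 8 days in).
Jan 10, 2021 is 163 days after the start; 163 ÷ 8 = 20 remainder 3. Last occurrence in the window: #21 on Jan 7, 2021.
Occurrences #2 through #21: 20 in total.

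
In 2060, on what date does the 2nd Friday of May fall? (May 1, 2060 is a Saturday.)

May 2060 begins on a Saturday, so the first Friday is May 7 (6 days later).
The 2nd Friday is 1 weeks later: 7 + 7 = 14.

14 May 2060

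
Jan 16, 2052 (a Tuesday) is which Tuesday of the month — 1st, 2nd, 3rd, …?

Day 16 falls in week ⌈16/7⌉ of the month.
Days 1–7 hold the 1st Tuesday, 8–14 the 2nd, 15–21 the 3rd, 22–28 the 4th, 29–31 the 5th.
16 is in the range for the 3rd.

3rd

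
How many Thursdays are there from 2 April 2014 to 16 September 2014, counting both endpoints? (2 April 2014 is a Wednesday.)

24

2 April 2014 is a Wednesday; the first Thursday on or after it is 3 April 2014 (1 day later).
From 3 April 2014 to 16 September 2014: 27 + 31 + 30 + 31 + 31 + 16 = 166 days (rest of April, May, June, July, August, September).
166 ÷ 7 = 23 full weeks with remainder 5, so 23 more Thursdays after the first → 24.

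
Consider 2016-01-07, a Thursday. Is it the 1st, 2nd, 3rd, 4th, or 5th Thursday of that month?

Day 7 falls in week ⌈7/7⌉ of the month.
Days 1–7 hold the 1st Thursday, 8–14 the 2nd, 15–21 the 3rd, 22–28 the 4th, 29–31 the 5th.
7 is in the range for the 1st.

1st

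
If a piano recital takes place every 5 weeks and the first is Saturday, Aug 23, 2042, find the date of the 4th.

The 4th occurrence is 3 intervals after the first: 3 × 35 = 105 days after Aug 23, 2042.
Aug has 31 days — 8 days to the end of Aug leaves 97.
Sep has 30 days (67 left).
Oct has 31 days (36 left).
Nov has 30 days (6 left).
6 days into Dec → Dec 6, 2042.

Dec 6, 2042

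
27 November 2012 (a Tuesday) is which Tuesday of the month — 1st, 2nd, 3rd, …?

4th

Day 27 falls in week ⌈27/7⌉ of the month.
Days 1–7 hold the 1st Tuesday, 8–14 the 2nd, 15–21 the 3rd, 22–28 the 4th, 29–31 the 5th.
27 is in the range for the 4th.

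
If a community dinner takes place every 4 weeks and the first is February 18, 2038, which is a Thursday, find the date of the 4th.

May 13, 2038

The 4th occurrence is 3 intervals after the first: 3 × 28 = 84 days after February 18, 2038.
February has 28 days — 10 days to the end of February leaves 74.
March has 31 days (43 left).
April has 30 days (13 left).
13 days into May → May 13, 2038.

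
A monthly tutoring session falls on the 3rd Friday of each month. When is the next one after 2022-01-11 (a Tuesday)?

January 2022 starts on a Saturday; its first Friday is the 7th, so the 3rd Friday is the 21st — 2022-01-21.
2022-01-21 is after 2022-01-11, so that is the next one.

2022-01-21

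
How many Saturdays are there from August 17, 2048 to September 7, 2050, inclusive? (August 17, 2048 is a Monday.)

107

August 17, 2048 is a Monday; the first Saturday on or after it is August 22, 2048 (5 days later).
From August 22, 2048 to September 7, 2050: 131 + 365 + 250 = 746 days (rest of 2048, 2049, to September 7, 2050 in 2050).
746 ÷ 7 = 106 full weeks with remainder 4, so 106 more Saturdays after the first → 107.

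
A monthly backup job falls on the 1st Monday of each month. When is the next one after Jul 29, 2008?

Aug 4, 2008

Jul 2008 starts on a Tuesday, so its 1st Monday is Jul 7, 2008 (6 days in).
That is not after Jul 29, 2008, so look at Aug 2008.
Aug 2008 starts on a Friday, so its 1st Monday is Aug 4, 2008 (3 days in).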